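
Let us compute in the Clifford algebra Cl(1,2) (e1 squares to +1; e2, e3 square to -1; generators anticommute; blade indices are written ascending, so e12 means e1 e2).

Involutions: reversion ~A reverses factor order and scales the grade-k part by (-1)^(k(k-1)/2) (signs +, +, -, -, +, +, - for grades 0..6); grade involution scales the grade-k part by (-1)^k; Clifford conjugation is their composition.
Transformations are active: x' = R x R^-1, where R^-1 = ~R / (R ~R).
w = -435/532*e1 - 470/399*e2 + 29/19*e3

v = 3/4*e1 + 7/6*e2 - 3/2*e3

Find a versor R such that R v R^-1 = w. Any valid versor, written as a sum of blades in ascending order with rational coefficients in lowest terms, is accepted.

A norm check does it: q(v) = q(w) = -439/144, hence R = v + w = -9/133*e1 - 3/266*e2 + 1/38*e3 realises the map — parallel part kept, (v - w)/2 negated, v carried to w.
Answer: -9/133*e1 - 3/266*e2 + 1/38*e3


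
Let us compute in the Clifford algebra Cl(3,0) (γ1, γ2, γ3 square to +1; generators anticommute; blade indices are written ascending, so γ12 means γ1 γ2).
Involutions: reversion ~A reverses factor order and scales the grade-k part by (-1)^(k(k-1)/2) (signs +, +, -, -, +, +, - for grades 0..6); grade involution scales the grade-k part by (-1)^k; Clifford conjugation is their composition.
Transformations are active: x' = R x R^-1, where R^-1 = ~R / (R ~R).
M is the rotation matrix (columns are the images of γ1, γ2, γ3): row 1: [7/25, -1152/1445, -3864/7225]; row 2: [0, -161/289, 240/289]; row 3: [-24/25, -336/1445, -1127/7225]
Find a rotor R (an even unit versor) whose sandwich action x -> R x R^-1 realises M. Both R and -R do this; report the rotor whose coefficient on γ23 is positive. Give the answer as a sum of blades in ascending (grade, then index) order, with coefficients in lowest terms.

Method: write R = a + b12*γ12 + b13*γ13 + b23*γ23 with a^2 + b12^2 + b13^2 + b23^2 = 1 (so R^-1 = ~R). Expanding the columns R e_j ~R gives tr M = 4a^2 - 1 and, from the antisymmetric part, M21 - M12 = -4a*b12, M13 - M31 = 4a*b13, M32 - M23 = -4a*b23.
Here tr M = -3129/7225, so a^2 = (1 + tr M)/4 = 1024/7225 and a = ±32/85. Taking a = 32/85: M21 - M12 = 1152/1445, M13 - M31 = 3072/7225, M32 - M23 = -1536/1445, giving b12 = -9/17, b13 = 24/85, b23 = 12/17, i.e. R = 32/85 - 9/17*γ12 + 24/85*γ13 + 12/17*γ23.
Its γ23 coefficient is already positive.
Answer: 32/85 - 9/17*γ12 + 24/85*γ13 + 12/17*γ23. Sheet selection: the two-to-one cover makes ±R indistinguishable at the matrix level (trace -3129/7225), so uniqueness comes from the required sign on γ23.


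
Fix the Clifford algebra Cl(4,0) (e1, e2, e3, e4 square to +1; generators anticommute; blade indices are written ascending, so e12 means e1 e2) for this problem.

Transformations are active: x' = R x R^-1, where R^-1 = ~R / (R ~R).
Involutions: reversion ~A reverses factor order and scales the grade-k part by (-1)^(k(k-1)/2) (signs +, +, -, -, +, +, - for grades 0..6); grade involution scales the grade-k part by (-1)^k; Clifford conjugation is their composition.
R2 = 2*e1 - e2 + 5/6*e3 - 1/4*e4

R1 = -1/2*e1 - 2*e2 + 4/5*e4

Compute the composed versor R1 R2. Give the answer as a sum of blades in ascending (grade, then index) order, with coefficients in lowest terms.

Distribute over the terms of R1 (each basis-blade product reordered to ascending indices, repeated generators contracted through their squares):
(-1/2*e1) R2 = -1 + 1/2*e12 - 5/12*e13 + 1/8*e14
(-2*e2) R2 = 2 + 4*e12 - 5/3*e23 + 1/2*e24
(4/5*e4) R2 = -1/5 - 8/5*e14 + 4/5*e24 - 2/3*e34
Summing the partial products and collecting blades:
Answer: 4/5 + 9/2*e12 - 5/12*e13 - 59/40*e14 - 5/3*e23 + 13/10*e24 - 2/3*e34


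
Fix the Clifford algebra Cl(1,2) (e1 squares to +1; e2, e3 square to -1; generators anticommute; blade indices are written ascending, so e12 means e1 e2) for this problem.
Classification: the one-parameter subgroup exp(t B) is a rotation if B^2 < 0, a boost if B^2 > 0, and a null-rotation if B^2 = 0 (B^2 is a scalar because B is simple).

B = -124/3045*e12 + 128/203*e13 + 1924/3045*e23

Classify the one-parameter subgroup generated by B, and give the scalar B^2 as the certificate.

B^2 term by term: the squares give (-124/3045)^2*(e12)^2 + (128/203)^2*(e13)^2 + (1924/3045)^2*(e23)^2 = 15376/9272025*(+1) + 16384/41209*(+1) + 3701776/9272025*(-1) = 0 (each basis 2-blade squares to minus the product of its generators' squares); cross terms between blades sharing an index anticommute and cancel. So B^2 = 0.
Answer: null-rotation, certificate B^2 = 0. Key observation: B^2 = 0 is a conjugation invariant, so its sign decides the class regardless of the surface form of B.


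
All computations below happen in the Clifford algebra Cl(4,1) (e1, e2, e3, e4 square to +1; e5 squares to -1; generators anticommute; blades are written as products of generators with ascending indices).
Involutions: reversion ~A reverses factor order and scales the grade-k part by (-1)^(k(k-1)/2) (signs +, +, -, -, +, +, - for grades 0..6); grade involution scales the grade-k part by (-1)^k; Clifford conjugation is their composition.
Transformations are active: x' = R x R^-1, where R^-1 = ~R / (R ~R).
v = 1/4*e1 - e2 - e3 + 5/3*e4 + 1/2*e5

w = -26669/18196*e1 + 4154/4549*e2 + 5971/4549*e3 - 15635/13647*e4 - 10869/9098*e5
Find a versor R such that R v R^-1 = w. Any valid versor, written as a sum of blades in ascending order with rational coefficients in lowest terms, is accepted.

The midline construction: v and w both square to 661/144, so reflecting in their sum -5530/4549*e1 - 395/4549*e2 + 1422/4549*e3 + 2370/4549*e4 - 3160/4549*e5 exchanges them.
Answer: -5530/4549*e1 - 395/4549*e2 + 1422/4549*e3 + 2370/4549*e4 - 3160/4549*e5


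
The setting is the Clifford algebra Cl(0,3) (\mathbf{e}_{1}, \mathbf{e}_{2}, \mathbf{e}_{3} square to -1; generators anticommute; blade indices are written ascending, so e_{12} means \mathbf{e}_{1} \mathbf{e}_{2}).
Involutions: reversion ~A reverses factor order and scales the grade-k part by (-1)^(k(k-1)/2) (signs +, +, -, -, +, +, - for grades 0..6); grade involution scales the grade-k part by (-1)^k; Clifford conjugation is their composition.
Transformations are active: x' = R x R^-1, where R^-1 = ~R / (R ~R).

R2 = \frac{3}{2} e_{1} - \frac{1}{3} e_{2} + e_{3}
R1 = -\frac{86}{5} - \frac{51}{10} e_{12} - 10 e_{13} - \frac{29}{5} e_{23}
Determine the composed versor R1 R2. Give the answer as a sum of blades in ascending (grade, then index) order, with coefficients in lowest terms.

Distribute over the terms of R2 (each basis-blade product reordered to ascending indices, repeated generators contracted through their squares):
R1 (\frac{3}{2} e_{1}) = -\frac{129}{5} e_{1} - \frac{153}{20} e_{2} - 15 e_{3} - \frac{87}{10} e_{123}
R1 (-\frac{1}{3} e_{2}) = -\frac{17}{10} e_{1} + \frac{86}{15} e_{2} + \frac{29}{15} e_{3} - \frac{10}{3} e_{123}
R1 (e_{3}) = 10 e_{1} + \frac{29}{5} e_{2} - \frac{86}{5} e_{3} - \frac{51}{10} e_{123}
Summing the partial products and collecting blades:
Answer: -\frac{35}{2} e_{1} + \frac{233}{60} e_{2} - \frac{454}{15} e_{3} - \frac{257}{15} e_{123}


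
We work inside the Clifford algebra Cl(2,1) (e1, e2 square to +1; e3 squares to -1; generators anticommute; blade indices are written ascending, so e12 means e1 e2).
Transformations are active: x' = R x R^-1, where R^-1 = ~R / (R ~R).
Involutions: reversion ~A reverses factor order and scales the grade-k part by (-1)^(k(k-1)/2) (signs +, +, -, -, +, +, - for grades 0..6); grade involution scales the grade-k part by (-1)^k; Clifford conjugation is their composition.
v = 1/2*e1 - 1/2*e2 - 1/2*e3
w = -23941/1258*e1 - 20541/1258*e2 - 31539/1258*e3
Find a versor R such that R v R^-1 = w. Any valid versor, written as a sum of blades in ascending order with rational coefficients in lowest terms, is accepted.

Here q(v) = q(w) = 1/4; the classical choice R = v + w = -11656/629*e1 - 10585/629*e2 - 16084/629*e3 then realises v -> w under the sandwich.
Answer: -11656/629*e1 - 10585/629*e2 - 16084/629*e3


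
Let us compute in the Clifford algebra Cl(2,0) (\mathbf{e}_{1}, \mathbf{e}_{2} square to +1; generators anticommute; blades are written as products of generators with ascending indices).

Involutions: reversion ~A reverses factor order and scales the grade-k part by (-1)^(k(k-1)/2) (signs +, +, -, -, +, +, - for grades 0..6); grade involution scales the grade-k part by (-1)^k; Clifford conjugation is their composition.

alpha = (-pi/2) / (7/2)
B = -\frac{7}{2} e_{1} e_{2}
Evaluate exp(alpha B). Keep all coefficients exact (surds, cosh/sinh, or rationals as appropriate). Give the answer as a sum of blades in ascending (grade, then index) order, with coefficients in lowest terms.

B^2 = (-\frac{7}{2})^2*(e_{1} e_{2})^2 = \frac{49}{4}*(-1) = -\frac{49}{4} (a basis 2-blade squares to minus the product of its generators' squares).
B^2 = -\frac{49}{4} — circular case — the even/odd split gives cos and sin: l = \frac{7}{2}, alpha*l = - \frac{\pi}{2}, so exp(alpha B) = cos(- \frac{\pi}{2}) + (sin(- \frac{\pi}{2})/(\frac{7}{2}))*B = 0 + (- \frac{2}{7})*B.
Answer: e_{1} e_{2}


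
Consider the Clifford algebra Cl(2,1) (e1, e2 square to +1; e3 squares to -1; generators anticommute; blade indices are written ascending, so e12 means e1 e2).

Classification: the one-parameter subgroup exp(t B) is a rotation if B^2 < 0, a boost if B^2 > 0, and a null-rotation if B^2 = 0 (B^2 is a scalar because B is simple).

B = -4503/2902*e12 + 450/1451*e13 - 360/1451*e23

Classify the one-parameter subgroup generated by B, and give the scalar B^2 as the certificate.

B^2 term by term: the squares give (-4503/2902)^2*(e12)^2 + (450/1451)^2*(e13)^2 + (-360/1451)^2*(e23)^2 = 20277009/8421604*(-1) + 202500/2105401*(+1) + 129600/2105401*(+1) = -9/4 (each basis 2-blade squares to minus the product of its generators' squares); cross terms between blades sharing an index anticommute and cancel. So B^2 = -9/4.
Answer: rotation, certificate B^2 = -9/4. Because -9/4 is invariant under every versor sandwich, the classification follows from its sign alone.


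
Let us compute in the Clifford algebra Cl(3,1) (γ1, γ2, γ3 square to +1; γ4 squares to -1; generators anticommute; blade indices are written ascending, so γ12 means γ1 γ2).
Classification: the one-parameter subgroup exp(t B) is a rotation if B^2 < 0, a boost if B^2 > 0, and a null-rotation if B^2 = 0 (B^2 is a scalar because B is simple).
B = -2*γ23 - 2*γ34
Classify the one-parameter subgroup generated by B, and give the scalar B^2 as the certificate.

B^2 term by term: the squares give (-2)^2*(γ23)^2 + (-2)^2*(γ34)^2 = 4*(-1) + 4*(+1) = 0 (each basis 2-blade squares to minus the product of its generators' squares); cross terms between blades sharing an index anticommute and cancel. So B^2 = 0.
Answer: null-rotation, certificate B^2 = 0. Key observation: B^2 = 0 is a conjugation invariant, so its sign decides the class regardless of the surface form of B.


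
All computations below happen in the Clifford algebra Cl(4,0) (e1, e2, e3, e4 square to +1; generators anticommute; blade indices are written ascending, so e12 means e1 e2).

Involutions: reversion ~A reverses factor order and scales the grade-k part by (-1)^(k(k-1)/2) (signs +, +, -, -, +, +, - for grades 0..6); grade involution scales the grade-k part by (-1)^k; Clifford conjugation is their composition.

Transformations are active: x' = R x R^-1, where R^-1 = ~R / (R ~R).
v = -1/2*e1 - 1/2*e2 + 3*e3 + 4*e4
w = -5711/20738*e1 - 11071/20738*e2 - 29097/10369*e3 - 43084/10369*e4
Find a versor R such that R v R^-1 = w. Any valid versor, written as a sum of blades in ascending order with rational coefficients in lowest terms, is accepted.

The midline construction: v and w both square to 51/2, so reflecting in their sum -8040/10369*e1 - 10720/10369*e2 + 2010/10369*e3 - 1608/10369*e4 exchanges them.
Answer: -8040/10369*e1 - 10720/10369*e2 + 2010/10369*e3 - 1608/10369*e4


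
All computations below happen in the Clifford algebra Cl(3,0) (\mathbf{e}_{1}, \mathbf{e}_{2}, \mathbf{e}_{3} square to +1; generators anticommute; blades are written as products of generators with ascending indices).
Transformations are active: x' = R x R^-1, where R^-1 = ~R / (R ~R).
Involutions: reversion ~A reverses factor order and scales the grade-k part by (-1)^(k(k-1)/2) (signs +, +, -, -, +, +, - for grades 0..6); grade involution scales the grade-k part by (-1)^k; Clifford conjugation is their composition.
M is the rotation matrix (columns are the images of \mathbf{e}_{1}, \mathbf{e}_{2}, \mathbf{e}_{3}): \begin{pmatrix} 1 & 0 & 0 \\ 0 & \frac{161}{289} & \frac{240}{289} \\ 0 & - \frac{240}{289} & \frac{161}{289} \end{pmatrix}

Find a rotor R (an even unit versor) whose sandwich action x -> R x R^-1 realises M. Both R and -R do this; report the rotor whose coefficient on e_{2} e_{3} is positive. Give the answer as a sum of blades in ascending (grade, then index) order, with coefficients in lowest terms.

Method: write R = a + b12*e_{1} e_{2} + b13*e_{1} e_{3} + b23*e_{2} e_{3} with a^2 + b12^2 + b13^2 + b23^2 = 1 (so R^-1 = ~R). Expanding the columns R e_j ~R gives tr M = 4a^2 - 1 and, from the antisymmetric part, M21 - M12 = -4a*b12, M13 - M31 = 4a*b13, M32 - M23 = -4a*b23.
Here tr M = \frac{611}{289}, so a^2 = (1 + tr M)/4 = \frac{225}{289} and a = ±\frac{15}{17}. Taking a = \frac{15}{17}: M21 - M12 = 0, M13 - M31 = 0, M32 - M23 = -\frac{480}{289}, giving b12 = 0, b13 = 0, b23 = \frac{8}{17}, i.e. R = \frac{15}{17} + \frac{8}{17} e_{2} e_{3}.
Its e_{2} e_{3} coefficient is already positive.
Answer: \frac{15}{17} + \frac{8}{17} e_{2} e_{3}. Sheet selection: the two-to-one cover makes ±R indistinguishable at the matrix level (trace \frac{611}{289}), so uniqueness comes from the required sign on e_{2} e_{3}.


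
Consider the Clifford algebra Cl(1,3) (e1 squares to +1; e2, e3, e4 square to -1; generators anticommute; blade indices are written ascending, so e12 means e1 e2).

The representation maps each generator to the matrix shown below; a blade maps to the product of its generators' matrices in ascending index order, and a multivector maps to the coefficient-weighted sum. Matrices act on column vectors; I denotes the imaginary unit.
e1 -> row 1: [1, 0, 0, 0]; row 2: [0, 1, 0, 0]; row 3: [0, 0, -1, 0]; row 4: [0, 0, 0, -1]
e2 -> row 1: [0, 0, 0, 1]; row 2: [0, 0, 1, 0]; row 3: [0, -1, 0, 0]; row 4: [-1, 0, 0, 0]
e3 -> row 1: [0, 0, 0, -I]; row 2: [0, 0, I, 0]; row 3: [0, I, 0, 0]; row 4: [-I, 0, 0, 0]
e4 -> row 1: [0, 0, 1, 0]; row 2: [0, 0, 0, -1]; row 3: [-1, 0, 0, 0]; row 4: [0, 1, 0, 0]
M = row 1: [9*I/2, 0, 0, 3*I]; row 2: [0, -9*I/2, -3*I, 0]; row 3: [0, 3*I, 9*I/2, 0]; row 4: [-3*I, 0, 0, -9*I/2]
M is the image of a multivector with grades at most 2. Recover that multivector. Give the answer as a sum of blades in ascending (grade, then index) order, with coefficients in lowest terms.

Method: the blade images are trace-orthogonal — tr(rho(e_A) rho(e_B)^-1) = 4 if A = B and 0 otherwise — and rho(e_A)^-1 = (e_A)^2 * rho(e_A) with (e_A)^2 = +1 or -1, so the coefficient of e_A in the preimage is (e_A)^2 * tr(M rho(e_A))/4.
Nonzero projections over blades of grade <= 2: e13: (e13)^2 = +1, tr(M rho(e13)) = -12, coefficient -3; e23: (e23)^2 = -1, tr(M rho(e23)) = 18, coefficient -9/2. Every other blade of grade <= 2 projects to 0.
Answer: -3*e13 - 9/2*e23


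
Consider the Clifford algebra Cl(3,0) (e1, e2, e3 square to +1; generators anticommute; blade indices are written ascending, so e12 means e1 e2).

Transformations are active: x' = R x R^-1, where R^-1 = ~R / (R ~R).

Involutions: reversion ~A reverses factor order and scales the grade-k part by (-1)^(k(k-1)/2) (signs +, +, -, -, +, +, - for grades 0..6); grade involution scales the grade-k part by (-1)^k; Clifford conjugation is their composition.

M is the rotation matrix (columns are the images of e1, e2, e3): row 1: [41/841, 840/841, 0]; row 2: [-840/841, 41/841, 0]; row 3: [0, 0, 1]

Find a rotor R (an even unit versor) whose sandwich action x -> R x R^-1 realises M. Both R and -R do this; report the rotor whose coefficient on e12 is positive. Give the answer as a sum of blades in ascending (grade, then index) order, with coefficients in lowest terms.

Method: write R = a + b12*e12 + b13*e13 + b23*e23 with a^2 + b12^2 + b13^2 + b23^2 = 1 (so R^-1 = ~R). Expanding the columns R e_j ~R gives tr M = 4a^2 - 1 and, from the antisymmetric part, M21 - M12 = -4a*b12, M13 - M31 = 4a*b13, M32 - M23 = -4a*b23.
Here tr M = 923/841, so a^2 = (1 + tr M)/4 = 441/841 and a = ±21/29. Taking a = 21/29: M21 - M12 = -1680/841, M13 - M31 = 0, M32 - M23 = 0, giving b12 = 20/29, b13 = 0, b23 = 0, i.e. R = 21/29 + 20/29*e12.
Its e12 coefficient is already positive.
Answer: 21/29 + 20/29*e12. Recall the cover is two-to-one: with M of trace 923/841, both preimages act alike, and the stated e12 sign chooses the sheet.


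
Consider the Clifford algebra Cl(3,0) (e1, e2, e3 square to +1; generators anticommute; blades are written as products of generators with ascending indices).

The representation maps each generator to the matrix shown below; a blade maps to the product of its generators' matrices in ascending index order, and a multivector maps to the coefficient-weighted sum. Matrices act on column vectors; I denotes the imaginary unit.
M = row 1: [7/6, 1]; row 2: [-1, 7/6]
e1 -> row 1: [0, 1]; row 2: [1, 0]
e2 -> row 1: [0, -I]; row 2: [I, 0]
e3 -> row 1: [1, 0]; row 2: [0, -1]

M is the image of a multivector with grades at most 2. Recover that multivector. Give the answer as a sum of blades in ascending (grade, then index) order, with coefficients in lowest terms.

Method: 1, rho(e1), rho(e2), rho(e3) form a trace-orthogonal basis of the 2x2 complex matrices (tr(X Y) = 2 if X = Y, else 0), so M = m0*1 + m1*rho(e1) + m2*rho(e2) + m3*rho(e3) with m0 = tr(M)/2 = 7/6, m1 = tr(M rho(e1))/2 = 0, m2 = tr(M rho(e2))/2 = I, m3 = tr(M rho(e3))/2 = 0.
Multiplying table entries, the bivector images are rho(e1 e2) = I*rho(e3), rho(e1 e3) = -I*rho(e2), rho(e2 e3) = I*rho(e1); with real blade coefficients the real parts of m0..m3 are the coefficients of 1, e1, e2, e3 and the imaginary parts give the bivectors (e2 e3: Im m1, e1 e3: -Im m2, e1 e2: Im m3).
Answer: 7/6 - e1 e3


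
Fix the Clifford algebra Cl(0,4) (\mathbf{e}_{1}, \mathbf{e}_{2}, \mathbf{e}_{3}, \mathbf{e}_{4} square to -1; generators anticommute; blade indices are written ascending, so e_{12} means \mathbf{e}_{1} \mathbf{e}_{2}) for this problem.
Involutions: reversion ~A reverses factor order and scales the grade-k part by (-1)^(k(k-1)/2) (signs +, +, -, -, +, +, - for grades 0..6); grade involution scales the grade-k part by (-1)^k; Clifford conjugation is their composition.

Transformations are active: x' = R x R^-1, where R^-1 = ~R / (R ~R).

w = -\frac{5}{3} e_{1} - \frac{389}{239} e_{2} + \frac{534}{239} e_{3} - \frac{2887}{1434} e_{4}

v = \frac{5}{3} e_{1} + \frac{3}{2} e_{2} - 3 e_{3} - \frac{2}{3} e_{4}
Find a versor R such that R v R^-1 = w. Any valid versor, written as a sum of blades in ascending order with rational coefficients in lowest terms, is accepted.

Construction: equal norms (both -\frac{521}{36}) license R = v + w = -\frac{61}{478} e_{2} - \frac{183}{239} e_{3} - \frac{1281}{478} e_{4} — nothing changes along that direction, while (v - w)/2 changes sign, so v maps onto w.
Answer: -\frac{61}{478} e_{2} - \frac{183}{239} e_{3} - \frac{1281}{478} e_{4}


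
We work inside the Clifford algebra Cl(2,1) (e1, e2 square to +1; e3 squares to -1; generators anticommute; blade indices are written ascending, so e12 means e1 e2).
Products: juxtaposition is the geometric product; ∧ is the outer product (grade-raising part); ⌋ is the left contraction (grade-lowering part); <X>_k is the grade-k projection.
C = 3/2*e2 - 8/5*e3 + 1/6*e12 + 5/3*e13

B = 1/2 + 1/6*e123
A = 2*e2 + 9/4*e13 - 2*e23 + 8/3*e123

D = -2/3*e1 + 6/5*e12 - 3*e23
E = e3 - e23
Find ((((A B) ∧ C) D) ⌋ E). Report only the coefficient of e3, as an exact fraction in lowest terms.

step 1: 4/9 - 1/3*e1 + 5/8*e2 + 19/24*e13 - e23 + 4/3*e123
step 2: 2/3*e2 - 32/45*e3 - 23/54*e12 + 172/135*e13 - e23 - 107/48*e123
step 3: 158/45 + 471/80*e1 + 749/405*e2 + 4939/3240*e3 - 152/45*e12 + 541/270*e13 + 603/200*e23 - 14/75*e123
step 4: -36769/8100 - 4939/3240*e2 + 673/405*e3 - 158/45*e23
Answer: 673/405


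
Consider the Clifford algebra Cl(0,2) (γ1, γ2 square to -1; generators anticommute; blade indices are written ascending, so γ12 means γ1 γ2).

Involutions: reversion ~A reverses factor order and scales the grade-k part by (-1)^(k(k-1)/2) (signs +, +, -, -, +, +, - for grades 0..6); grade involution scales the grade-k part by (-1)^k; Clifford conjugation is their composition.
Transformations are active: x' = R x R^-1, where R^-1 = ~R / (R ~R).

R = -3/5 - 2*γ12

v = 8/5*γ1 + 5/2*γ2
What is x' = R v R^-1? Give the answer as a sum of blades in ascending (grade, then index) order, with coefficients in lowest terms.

~R = -3/5 + 2*γ12, and R ~R = 109/25, so R^-1 = ~R / (109/25).
R v = 101/25*γ1 - 47/10*γ2
Answer: -1478/545*γ1 - 263/218*γ2


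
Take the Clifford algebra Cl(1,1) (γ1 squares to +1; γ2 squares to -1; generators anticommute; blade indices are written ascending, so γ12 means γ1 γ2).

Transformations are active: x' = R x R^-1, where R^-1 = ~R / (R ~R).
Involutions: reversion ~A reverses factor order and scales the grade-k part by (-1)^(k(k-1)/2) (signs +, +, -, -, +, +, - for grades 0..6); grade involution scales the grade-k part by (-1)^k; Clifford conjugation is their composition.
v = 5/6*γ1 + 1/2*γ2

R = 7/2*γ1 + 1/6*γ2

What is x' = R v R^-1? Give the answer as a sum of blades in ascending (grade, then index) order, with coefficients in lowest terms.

~R = 7/2*γ1 + 1/6*γ2, and R ~R = 110/9, so R^-1 = ~R / (110/9).
R v = 17/6 + 29/18*γ12
Answer: 521/660*γ1 - 93/220*γ2


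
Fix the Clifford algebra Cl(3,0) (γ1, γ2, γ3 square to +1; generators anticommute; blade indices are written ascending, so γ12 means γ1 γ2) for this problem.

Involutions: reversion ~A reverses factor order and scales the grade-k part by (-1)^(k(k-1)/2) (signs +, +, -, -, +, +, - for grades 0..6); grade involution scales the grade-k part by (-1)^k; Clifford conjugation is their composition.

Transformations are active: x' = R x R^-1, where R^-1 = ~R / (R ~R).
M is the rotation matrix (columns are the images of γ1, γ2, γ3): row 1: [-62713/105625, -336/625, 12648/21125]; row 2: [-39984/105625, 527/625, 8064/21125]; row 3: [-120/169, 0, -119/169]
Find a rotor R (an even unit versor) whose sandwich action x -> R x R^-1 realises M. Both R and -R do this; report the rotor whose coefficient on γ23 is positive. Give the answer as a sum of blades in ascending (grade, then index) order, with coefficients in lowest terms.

Method: write R = a + b12*γ12 + b13*γ13 + b23*γ23 with a^2 + b12^2 + b13^2 + b23^2 = 1 (so R^-1 = ~R). Expanding the columns R e_j ~R gives tr M = 4a^2 - 1 and, from the antisymmetric part, M21 - M12 = -4a*b12, M13 - M31 = 4a*b13, M32 - M23 = -4a*b23.
Here tr M = -1921/4225, so a^2 = (1 + tr M)/4 = 576/4225 and a = ±24/65. Taking a = 24/65: M21 - M12 = 672/4225, M13 - M31 = 27648/21125, M32 - M23 = -8064/21125, giving b12 = -7/65, b13 = 288/325, b23 = 84/325, i.e. R = 24/65 - 7/65*γ12 + 288/325*γ13 + 84/325*γ23.
Its γ23 coefficient is already positive.
Answer: 24/65 - 7/65*γ12 + 288/325*γ13 + 84/325*γ23. Why the constraint matters: R and -R act identically through the sandwich — M has trace -1921/4225 either way — so only the sign condition on γ23 picks one of the two preimages.


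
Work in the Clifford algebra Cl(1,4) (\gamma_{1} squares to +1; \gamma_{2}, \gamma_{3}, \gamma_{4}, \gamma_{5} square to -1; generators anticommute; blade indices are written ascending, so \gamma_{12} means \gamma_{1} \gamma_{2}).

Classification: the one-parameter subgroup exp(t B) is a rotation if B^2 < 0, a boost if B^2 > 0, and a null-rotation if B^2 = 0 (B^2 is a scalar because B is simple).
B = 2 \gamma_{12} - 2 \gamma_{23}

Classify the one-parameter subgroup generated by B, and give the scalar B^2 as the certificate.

B^2 term by term: the squares give (2)^2*(\gamma_{12})^2 + (-2)^2*(\gamma_{23})^2 = 4*(+1) + 4*(-1) = 0 (each basis 2-blade squares to minus the product of its generators' squares); cross terms between blades sharing an index anticommute and cancel. So B^2 = 0.
Answer: null-rotation, certificate B^2 = 0. B^2 = 0 is basis-independent, so its sign is the whole story.


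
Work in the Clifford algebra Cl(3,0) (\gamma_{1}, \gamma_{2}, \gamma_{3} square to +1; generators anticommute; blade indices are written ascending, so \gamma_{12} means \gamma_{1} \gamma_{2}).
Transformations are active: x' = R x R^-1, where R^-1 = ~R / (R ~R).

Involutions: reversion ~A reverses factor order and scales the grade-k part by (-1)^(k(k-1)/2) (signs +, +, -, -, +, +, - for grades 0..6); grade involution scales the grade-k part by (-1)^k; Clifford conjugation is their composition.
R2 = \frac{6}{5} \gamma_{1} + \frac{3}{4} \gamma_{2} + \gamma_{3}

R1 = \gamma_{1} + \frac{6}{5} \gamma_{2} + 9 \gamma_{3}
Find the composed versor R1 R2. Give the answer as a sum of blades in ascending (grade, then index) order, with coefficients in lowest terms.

Distribute over the terms of R1 (each basis-blade product reordered to ascending indices, repeated generators contracted through their squares):
(\gamma_{1}) R2 = \frac{6}{5} + \frac{3}{4} \gamma_{12} + \gamma_{13}
(\frac{6}{5} \gamma_{2}) R2 = \frac{9}{10} - \frac{36}{25} \gamma_{12} + \frac{6}{5} \gamma_{23}
(9 \gamma_{3}) R2 = 9 - \frac{54}{5} \gamma_{13} - \frac{27}{4} \gamma_{23}
Summing the partial products and collecting blades:
Answer: \frac{111}{10} - \frac{69}{100} \gamma_{12} - \frac{49}{5} \gamma_{13} - \frac{111}{20} \gamma_{23}


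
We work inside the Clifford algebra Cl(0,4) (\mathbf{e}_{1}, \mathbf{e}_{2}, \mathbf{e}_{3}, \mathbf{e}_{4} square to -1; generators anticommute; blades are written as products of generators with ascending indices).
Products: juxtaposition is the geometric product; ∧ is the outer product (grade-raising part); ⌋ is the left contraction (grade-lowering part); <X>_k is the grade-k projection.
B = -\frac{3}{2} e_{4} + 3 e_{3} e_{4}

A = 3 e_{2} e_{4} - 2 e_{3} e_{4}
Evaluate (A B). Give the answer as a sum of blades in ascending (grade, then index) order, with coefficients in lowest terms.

step 1: 6 + \frac{9}{2} e_{2} - 3 e_{3} + 9 e_{2} e_{3}
Answer: 6 + \frac{9}{2} e_{2} - 3 e_{3} + 9 e_{2} e_{3}


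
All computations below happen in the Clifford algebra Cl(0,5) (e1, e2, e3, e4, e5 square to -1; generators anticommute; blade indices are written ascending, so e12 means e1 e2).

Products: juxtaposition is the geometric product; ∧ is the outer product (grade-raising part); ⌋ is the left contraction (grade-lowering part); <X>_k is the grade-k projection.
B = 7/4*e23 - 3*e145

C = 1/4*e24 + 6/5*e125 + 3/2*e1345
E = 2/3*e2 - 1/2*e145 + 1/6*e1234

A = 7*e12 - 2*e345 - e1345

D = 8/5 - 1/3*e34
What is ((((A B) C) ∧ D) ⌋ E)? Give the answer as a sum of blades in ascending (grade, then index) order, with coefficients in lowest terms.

step 1: -3*e3 - 25/4*e13 - 49/2*e245 - 7/4*e1245
step 2: -21/10*e4 + 49/8*e5 + 147/5*e14 + 7/16*e15 + 21/8*e23 + 75/8*e45 - 147/4*e123 - 9/2*e145 + 3/4*e234 + 15/2*e235 + 25/16*e1234 - 18/5*e1235
step 3: -84/25*e4 + 49/5*e5 + 1176/25*e14 + 7/10*e15 + 21/5*e23 + 15*e45 - 294/5*e123 - 36/5*e145 + 6/5*e234 + 12*e235 - 49/24*e345 + 5/2*e1234 - 144/25*e1235 - 7/48*e1345
step 4: 241/60 + 73/10*e1 - 203/20*e4 + 588/25*e5 + 21/5*e14 + 42/25*e15 - 196/25*e23 - 14/25*e123
Answer: 241/60 + 73/10*e1 - 203/20*e4 + 588/25*e5 + 21/5*e14 + 42/25*e15 - 196/25*e23 - 14/25*e123


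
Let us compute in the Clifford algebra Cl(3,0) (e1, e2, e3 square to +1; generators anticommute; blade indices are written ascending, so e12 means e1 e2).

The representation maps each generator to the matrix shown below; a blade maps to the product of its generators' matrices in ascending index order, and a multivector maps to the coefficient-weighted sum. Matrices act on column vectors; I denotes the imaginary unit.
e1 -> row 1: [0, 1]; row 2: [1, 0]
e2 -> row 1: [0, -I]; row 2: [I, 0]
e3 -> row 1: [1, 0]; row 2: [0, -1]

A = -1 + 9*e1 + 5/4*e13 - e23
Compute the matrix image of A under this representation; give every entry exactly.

Bivector images (products of the table entries): rho(e13) = rho(e1)rho(e3) = row 1: [0, -1]; row 2: [1, 0]; rho(e23) = rho(e2)rho(e3) = row 1: [0, I]; row 2: [I, 0].
M = (-1)*1 + (9)*rho(e1) + (5/4)*rho(e13) + (-1)*rho(e23), summed entrywise (1 is the identity matrix):
Answer: row 1: [-1, 31/4 - I]; row 2: [41/4 - I, -1]


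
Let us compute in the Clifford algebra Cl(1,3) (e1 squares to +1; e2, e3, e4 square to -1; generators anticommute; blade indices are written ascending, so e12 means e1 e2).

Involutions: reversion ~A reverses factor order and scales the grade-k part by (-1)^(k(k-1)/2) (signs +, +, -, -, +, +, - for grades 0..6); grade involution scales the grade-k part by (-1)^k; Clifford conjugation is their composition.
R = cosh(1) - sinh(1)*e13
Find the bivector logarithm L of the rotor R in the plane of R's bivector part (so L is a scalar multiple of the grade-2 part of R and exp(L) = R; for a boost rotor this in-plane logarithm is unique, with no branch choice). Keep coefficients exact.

The scalar part of R is cosh(1), giving the rapidity magnitude (cosh is even); the bivector part supplies orientation, its quotient by sinh of the rapidity is the plane, and L = rapidity * plane — unique in that plane, since flipping both signs leaves L unchanged.
Concretely: cosh(rapidity) = cosh(1) gives rapidity = ±1, and since rapidity/sinh(rapidity) is even the sign is immaterial: L = (rapidity/sinh(rapidity)) * <R>_2 = (1/sinh(1)) * <R>_2.
Answer: -e13


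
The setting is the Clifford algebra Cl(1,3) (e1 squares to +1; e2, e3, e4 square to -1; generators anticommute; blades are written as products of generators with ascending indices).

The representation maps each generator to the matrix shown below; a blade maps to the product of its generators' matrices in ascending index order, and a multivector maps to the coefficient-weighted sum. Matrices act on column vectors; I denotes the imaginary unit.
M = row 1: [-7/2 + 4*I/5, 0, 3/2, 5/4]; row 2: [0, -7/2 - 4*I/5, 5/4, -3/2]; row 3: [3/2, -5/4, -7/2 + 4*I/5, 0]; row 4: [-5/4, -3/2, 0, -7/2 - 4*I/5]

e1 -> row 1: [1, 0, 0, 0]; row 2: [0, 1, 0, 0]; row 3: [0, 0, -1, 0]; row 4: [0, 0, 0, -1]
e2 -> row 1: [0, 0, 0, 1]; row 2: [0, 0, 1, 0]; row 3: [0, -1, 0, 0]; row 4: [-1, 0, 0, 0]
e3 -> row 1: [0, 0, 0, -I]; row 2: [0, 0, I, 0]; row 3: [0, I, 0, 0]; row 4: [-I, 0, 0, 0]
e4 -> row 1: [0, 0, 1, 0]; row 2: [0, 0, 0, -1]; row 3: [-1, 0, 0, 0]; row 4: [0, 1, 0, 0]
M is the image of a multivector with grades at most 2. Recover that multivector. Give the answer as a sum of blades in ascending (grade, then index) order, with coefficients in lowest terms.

Method: the blade images are trace-orthogonal — tr(rho(e_A) rho(e_B)^-1) = 4 if A = B and 0 otherwise — and rho(e_A)^-1 = (e_A)^2 * rho(e_A) with (e_A)^2 = +1 or -1, so the coefficient of e_A in the preimage is (e_A)^2 * tr(M rho(e_A))/4.
Nonzero projections over blades of grade <= 2: 1: (1)^2 = +1, tr(M 1) = -14, coefficient -7/2; e2: (e2)^2 = -1, tr(M rho(e2)) = -5, coefficient 5/4; e1 e4: (e1 e4)^2 = +1, tr(M rho(e1 e4)) = 6, coefficient 3/2; e2 e3: (e2 e3)^2 = -1, tr(M rho(e2 e3)) = 16/5, coefficient -4/5. Every other blade of grade <= 2 projects to 0.
Answer: -7/2 + 5/4*e2 + 3/2*e1 e4 - 4/5*e2 e3


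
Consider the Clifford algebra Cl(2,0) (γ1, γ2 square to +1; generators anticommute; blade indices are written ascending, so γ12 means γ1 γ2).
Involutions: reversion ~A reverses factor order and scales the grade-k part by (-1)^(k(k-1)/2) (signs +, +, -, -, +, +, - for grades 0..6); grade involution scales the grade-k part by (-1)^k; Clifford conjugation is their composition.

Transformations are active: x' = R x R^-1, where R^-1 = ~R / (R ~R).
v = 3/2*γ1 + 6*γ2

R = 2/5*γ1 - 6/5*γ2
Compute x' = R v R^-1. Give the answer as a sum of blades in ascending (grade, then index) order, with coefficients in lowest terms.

~R = 2/5*γ1 - 6/5*γ2, and R ~R = 8/5, so R^-1 = ~R / (8/5).
R v = -33/5 + 21/5*γ12
Answer: -24/5*γ1 + 39/10*γ2


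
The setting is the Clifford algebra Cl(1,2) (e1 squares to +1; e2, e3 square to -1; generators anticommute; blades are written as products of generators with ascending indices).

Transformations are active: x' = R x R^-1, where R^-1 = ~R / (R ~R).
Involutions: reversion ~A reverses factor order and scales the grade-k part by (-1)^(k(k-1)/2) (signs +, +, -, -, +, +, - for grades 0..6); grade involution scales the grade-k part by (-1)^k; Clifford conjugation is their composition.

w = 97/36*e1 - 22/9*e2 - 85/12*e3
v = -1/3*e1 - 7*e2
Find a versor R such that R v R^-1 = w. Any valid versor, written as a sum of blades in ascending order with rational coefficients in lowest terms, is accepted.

Take R = v + w = 85/36*e1 - 85/9*e2 - 85/12*e3. Because q(v) = q(w) = -440/9, conjugation by R sends v exactly to w.
Answer: 85/36*e1 - 85/9*e2 - 85/12*e3


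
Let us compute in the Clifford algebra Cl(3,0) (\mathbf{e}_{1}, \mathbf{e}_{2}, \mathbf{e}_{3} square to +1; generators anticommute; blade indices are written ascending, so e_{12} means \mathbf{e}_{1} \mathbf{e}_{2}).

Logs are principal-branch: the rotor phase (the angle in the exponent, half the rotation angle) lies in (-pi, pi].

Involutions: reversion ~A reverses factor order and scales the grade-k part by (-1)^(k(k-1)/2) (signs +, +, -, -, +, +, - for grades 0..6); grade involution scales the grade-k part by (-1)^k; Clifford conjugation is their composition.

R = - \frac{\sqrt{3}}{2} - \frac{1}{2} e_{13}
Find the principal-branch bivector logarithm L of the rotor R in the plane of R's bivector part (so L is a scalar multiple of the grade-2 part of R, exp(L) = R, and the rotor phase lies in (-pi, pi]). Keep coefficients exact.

The scalar part of R is - \frac{\sqrt{3}}{2}, and that scalar determines the rotor phase on the principal branch; recovering the unit plane as bivector-part over sine of the phase gives L = phase * plane.
Concretely: cos(phase) = - \frac{\sqrt{3}}{2} gives phase = ±\frac{5 \pi}{6}, and since phase/sin(phase) is even the sign is immaterial: L = (phase/sin(phase)) * <R>_2 = (\frac{5 \pi}{3}) * <R>_2.
Answer: - \frac{5 \pi}{6} e_{13}


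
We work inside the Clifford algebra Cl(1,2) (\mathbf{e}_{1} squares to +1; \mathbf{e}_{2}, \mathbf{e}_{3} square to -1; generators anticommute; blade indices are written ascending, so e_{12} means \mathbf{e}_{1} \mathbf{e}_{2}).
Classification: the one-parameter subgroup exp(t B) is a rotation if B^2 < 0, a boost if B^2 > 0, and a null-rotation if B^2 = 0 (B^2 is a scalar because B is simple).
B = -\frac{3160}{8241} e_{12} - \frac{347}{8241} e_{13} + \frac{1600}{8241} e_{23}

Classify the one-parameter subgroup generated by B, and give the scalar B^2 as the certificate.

B^2 term by term: the squares give (-\frac{3160}{8241})^2*(e_{12})^2 + (-\frac{347}{8241})^2*(e_{13})^2 + (\frac{1600}{8241})^2*(e_{23})^2 = \frac{9985600}{67914081}*(+1) + \frac{120409}{67914081}*(+1) + \frac{2560000}{67914081}*(-1) = \frac{1}{9} (each basis 2-blade squares to minus the product of its generators' squares); cross terms between blades sharing an index anticommute and cancel. So B^2 = \frac{1}{9}.
Answer: boost, certificate B^2 = \frac{1}{9}. Key observation: B^2 = \frac{1}{9} is a conjugation invariant, so its sign decides the class regardless of the surface form of B.


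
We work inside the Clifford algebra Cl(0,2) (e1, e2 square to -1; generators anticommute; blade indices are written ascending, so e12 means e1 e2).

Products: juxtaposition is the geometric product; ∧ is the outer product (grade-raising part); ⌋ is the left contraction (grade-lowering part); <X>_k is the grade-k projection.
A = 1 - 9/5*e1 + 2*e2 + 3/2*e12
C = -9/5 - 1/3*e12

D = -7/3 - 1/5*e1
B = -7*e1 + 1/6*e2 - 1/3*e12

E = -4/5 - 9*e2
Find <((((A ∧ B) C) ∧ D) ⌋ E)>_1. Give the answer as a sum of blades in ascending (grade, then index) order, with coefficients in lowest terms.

step 1: -7*e1 + 1/6*e2 + 401/30*e12
step 2: 401/90 + 1129/90*e1 - 79/30*e2 - 1203/50*e12
step 3: -2807/270 - 20359/675*e1 + 553/90*e2 + 4171/75*e12
step 4: 85883/1350 + 2807/30*e2
step 5: 2807/30*e2
Answer: 2807/30*e2


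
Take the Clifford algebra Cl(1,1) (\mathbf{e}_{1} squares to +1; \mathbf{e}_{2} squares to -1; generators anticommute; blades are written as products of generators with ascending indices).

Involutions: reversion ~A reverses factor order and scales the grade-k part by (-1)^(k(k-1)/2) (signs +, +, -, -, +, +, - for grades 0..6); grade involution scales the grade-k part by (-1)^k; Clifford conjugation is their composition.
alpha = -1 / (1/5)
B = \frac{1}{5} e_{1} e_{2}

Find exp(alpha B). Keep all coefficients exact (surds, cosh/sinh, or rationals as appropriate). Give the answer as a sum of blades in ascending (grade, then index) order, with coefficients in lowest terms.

B^2 = (\frac{1}{5})^2*(e_{1} e_{2})^2 = \frac{1}{25}*(+1) = \frac{1}{25} (a basis 2-blade squares to minus the product of its generators' squares).
B^2 = \frac{1}{25} — the positive square puts this in the hyperbolic regime; l = \frac{1}{5}, alpha*l = -1, so exp(alpha B) = cosh(-1) + (sinh(-1)/(\frac{1}{5}))*B = \cosh{\left(1 \right)} + (- 5 \sinh{\left(1 \right)})*B.
Answer: \cosh{\left(1 \right)} - \sinh{\left(1 \right)} e_{1} e_{2}


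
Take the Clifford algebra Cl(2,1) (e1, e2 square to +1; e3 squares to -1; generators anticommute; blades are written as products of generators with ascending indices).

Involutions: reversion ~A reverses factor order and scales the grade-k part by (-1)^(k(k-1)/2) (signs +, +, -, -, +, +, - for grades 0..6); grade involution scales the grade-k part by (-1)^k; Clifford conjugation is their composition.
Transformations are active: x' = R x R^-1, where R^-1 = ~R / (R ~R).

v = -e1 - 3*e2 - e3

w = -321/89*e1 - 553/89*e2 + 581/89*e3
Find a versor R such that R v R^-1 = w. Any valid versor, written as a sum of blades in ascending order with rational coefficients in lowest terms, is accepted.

Since q(v) = q(w) = 9, the sum R = v + w = -410/89*e1 - 820/89*e2 + 492/89*e3 does the job whenever invertible.
Answer: -410/89*e1 - 820/89*e2 + 492/89*e3


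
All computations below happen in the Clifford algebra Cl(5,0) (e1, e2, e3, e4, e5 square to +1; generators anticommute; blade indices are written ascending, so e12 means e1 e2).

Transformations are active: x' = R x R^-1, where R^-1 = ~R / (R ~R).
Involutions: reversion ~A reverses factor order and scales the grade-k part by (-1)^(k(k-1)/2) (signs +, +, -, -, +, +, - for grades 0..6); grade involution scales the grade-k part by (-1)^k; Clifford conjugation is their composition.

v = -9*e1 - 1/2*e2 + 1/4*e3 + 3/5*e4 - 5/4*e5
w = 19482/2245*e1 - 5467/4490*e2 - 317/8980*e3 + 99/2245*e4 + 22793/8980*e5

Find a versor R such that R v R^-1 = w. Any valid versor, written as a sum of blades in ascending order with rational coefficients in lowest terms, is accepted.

Equal squares first: v^2 = w^2 = 16647/200. Then v + w = -723/2245*e1 - 3856/2245*e2 + 482/2245*e3 + 1446/2245*e4 + 2892/2245*e5 is a versor taking v to w, provided it is invertible.
Answer: -723/2245*e1 - 3856/2245*e2 + 482/2245*e3 + 1446/2245*e4 + 2892/2245*e5


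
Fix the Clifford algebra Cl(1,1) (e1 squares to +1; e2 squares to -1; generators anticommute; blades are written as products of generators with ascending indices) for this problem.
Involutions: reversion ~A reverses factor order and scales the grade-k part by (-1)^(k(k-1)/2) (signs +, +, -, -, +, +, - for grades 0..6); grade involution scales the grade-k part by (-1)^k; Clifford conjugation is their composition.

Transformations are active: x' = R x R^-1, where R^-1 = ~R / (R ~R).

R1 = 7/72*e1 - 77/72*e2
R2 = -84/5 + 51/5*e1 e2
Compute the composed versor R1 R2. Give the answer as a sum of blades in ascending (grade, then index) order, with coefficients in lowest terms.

Distribute over the terms of R1 (each basis-blade product reordered to ascending indices, repeated generators contracted through their squares):
(7/72*e1) R2 = -49/30*e1 + 119/120*e2
(-77/72*e2) R2 = -1309/120*e1 + 539/30*e2
Summing the partial products and collecting blades:
Answer: -301/24*e1 + 455/24*e2
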